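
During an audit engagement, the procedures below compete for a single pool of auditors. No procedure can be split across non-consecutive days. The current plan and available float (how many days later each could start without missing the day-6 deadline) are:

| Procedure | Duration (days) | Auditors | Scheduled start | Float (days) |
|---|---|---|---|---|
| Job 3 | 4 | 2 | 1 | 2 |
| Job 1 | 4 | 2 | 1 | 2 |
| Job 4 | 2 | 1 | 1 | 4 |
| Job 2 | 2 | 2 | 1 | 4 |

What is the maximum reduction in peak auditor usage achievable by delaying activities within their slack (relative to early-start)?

3

Early-start peak: d1:7  d2:7  d3:4  d4:4  d5:0  d6:0 ⇒ 7.
Leveled (Job 3@1, Job 1@1, Job 4@5, Job 2@5): d1:4  d2:4  d3:4  d4:4  d5:3  d6:3 ⇒ 4.
Reduction 7 − 4 = 3.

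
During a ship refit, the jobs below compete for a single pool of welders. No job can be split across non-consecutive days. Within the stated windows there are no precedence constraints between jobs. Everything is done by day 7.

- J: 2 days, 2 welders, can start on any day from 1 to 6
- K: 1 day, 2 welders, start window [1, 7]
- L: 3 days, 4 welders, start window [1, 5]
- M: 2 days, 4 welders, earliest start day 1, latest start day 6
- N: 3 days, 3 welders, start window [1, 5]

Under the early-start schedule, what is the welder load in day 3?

7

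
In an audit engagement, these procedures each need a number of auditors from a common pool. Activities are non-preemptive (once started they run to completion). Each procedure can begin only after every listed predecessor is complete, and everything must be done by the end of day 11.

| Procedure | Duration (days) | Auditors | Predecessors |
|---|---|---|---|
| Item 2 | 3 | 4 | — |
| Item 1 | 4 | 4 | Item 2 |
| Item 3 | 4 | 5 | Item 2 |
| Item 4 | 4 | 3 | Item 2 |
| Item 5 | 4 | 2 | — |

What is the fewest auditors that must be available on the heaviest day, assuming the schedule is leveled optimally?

Early-start (Item 2@1, Item 1@4, Item 3@4, Item 4@4, Item 5@1) gives peak 14: d1:6  d2:6  d3:6  d4:14  d5:12  d6:12  d7:12  d8:0  d9:0  d10:0  d11:0.
Shift Item 3→8, Item 5→8.
Schedule Item 2@1, Item 1@4, Item 3@8, Item 4@4, Item 5@8: d1:4  d2:4  d3:4  d4:7  d5:7  d6:7  d7:7  d8:7  d9:7  d10:7  d11:7 — peak 7.
Total auditor-days = 68 over 11 days ⇒ peak ≥ ⌈68/11⌉ = 7, so 7 is optimal.

7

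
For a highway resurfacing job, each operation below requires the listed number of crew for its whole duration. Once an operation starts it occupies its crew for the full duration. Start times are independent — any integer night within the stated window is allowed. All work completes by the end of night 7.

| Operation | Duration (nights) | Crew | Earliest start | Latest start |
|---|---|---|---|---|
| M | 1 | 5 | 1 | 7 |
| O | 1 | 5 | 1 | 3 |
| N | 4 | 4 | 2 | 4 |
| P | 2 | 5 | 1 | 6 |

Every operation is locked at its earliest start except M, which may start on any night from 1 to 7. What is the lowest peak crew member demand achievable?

10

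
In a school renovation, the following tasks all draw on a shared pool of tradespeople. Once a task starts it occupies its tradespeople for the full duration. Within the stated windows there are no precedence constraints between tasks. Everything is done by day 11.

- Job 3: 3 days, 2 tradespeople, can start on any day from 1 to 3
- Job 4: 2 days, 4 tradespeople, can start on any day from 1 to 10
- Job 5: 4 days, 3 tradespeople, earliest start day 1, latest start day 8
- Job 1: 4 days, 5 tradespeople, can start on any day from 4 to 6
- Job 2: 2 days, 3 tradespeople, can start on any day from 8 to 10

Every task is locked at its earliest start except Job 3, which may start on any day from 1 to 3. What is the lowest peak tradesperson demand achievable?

9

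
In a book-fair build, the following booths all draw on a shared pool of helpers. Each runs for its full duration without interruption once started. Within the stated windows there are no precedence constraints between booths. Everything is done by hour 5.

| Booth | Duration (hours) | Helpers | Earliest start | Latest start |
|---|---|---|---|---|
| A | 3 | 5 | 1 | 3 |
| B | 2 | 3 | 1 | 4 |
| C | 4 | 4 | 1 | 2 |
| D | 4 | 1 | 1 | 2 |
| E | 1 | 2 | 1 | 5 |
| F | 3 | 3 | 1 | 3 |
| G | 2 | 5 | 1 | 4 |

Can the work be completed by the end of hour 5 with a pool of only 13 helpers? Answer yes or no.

yes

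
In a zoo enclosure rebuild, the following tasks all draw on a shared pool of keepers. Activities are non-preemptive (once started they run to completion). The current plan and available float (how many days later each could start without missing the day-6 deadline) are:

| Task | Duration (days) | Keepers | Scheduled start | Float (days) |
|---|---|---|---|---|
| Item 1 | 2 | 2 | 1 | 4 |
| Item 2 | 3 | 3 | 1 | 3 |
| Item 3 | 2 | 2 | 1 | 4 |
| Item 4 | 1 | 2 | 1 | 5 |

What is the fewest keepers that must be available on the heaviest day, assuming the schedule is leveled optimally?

4

Early-start (Item 1@1, Item 2@1, Item 3@1, Item 4@1) gives peak 9: d1:9  d2:7  d3:3  d4:0  d5:0  d6:0.
Shift Item 2→3, Item 4→6.
Schedule Item 1@1, Item 2@3, Item 3@1, Item 4@6: d1:4  d2:4  d3:3  d4:3  d5:3  d6:2 — peak 4.
Total keeper-days = 19 over 6 days ⇒ peak ≥ ⌈19/6⌉ = 4, so 4 is optimal.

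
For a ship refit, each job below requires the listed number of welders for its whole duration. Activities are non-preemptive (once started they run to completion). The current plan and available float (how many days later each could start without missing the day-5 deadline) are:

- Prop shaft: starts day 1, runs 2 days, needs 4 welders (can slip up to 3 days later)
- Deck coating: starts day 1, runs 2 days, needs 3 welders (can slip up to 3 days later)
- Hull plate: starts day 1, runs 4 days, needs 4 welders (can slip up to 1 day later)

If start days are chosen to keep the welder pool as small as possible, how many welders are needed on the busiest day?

8

Early-start (Prop shaft@1, Deck coating@1, Hull plate@1) gives peak 11: d1:11  d2:11  d3:4  d4:4  d5:0.
Shift Deck coating→3.
Schedule Prop shaft@1, Deck coating@3, Hull plate@1: d1:8  d2:8  d3:7  d4:7  d5:0 — peak 8.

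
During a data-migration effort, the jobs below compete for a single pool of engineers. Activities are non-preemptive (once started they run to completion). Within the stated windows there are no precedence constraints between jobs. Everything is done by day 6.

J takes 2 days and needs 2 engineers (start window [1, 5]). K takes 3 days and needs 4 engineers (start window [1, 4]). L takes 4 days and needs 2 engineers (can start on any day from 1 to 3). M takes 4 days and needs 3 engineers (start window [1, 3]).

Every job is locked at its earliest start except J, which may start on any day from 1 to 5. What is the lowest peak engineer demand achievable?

J@1: d1:11  d2:11  d3:9  d4:5  d5:0  d6:0 → peak 11
J@2: d1:9  d2:11  d3:11  d4:5  d5:0  d6:0 → peak 11
J@3: d1:9  d2:9  d3:11  d4:7  d5:0  d6:0 → peak 11
J@4: d1:9  d2:9  d3:9  d4:7  d5:2  d6:0 → peak 9
J@5: d1:9  d2:9  d3:9  d4:5  d5:2  d6:2 → peak 9
Best is J@4, peak 9.

9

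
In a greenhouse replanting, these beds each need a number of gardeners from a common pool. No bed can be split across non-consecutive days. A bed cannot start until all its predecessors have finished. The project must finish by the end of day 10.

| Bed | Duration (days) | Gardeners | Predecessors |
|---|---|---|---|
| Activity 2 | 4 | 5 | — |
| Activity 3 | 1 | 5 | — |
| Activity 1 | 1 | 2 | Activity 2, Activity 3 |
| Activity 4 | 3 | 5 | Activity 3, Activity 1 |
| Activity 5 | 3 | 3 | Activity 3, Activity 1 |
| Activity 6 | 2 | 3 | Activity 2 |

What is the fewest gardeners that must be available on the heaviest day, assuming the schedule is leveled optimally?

8

Early-start (Activity 2@1, Activity 3@1, Activity 1@5, Activity 4@6, Activity 5@6, Activity 6@5) gives peak 11: d1:10  d2:5  d3:5  d4:5  d5:5  d6:11  d7:8  d8:8  d9:0  d10:0.
Shift Activity 3→5, Activity 1→6, Activity 4→7, Activity 5→7.
Schedule Activity 2@1, Activity 3@5, Activity 1@6, Activity 4@7, Activity 5@7, Activity 6@5: d1:5  d2:5  d3:5  d4:5  d5:8  d6:5  d7:8  d8:8  d9:8  d10:0 — peak 8.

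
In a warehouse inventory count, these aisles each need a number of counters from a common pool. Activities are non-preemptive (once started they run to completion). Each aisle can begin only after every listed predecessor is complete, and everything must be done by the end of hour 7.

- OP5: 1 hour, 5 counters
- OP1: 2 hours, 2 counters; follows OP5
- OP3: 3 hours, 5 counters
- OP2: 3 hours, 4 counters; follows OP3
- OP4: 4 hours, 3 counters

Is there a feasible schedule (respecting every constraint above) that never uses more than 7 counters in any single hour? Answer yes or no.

no

The minimum achievable peak is 8; 7 < 8, so no feasible schedule stays within the cap.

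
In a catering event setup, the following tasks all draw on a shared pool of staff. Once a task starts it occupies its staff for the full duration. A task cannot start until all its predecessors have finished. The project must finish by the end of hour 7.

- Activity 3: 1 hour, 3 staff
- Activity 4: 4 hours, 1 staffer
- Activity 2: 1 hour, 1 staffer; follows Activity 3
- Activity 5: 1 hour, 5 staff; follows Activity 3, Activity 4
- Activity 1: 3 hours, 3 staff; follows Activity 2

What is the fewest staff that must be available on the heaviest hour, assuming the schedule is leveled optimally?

5

Early-start (Activity 3@1, Activity 4@1, Activity 2@2, Activity 5@5, Activity 1@3) gives peak 8: h1:4  h2:2  h3:4  h4:4  h5:8  h6:0  h7:0.
Shift Activity 5→6.
Schedule Activity 3@1, Activity 4@1, Activity 2@2, Activity 5@6, Activity 1@3: h1:4  h2:2  h3:4  h4:4  h5:3  h6:5  h7:0 — peak 5.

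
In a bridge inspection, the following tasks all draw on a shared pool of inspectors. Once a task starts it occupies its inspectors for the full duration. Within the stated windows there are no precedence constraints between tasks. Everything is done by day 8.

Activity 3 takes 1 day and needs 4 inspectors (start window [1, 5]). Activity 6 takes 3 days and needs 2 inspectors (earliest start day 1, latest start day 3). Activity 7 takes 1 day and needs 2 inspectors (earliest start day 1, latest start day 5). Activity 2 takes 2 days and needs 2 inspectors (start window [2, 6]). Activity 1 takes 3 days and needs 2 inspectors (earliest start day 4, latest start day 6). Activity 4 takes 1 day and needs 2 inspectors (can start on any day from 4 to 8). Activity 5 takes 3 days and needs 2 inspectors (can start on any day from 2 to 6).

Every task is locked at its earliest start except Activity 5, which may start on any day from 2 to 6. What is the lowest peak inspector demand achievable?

8

Activity 5@2: d1:8  d2:6  d3:6  d4:6  d5:2  d6:2  d7:0  d8:0 → peak 8
Activity 5@3: d1:8  d2:4  d3:6  d4:6  d5:4  d6:2  d7:0  d8:0 → peak 8
Activity 5@4: d1:8  d2:4  d3:4  d4:6  d5:4  d6:4  d7:0  d8:0 → peak 8
Activity 5@5: d1:8  d2:4  d3:4  d4:4  d5:4  d6:4  d7:2  d8:0 → peak 8
Activity 5@6: d1:8  d2:4  d3:4  d4:4  d5:2  d6:4  d7:2  d8:2 → peak 8
Best is Activity 5@2, peak 8.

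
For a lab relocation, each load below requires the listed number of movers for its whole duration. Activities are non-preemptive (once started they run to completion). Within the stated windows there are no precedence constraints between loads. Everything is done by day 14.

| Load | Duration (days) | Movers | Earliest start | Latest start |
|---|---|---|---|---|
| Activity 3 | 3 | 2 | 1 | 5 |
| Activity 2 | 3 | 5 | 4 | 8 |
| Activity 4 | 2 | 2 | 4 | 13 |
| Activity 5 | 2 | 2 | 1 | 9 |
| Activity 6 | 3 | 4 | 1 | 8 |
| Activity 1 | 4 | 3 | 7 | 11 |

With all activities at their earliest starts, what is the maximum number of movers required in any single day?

8

Early-start schedule: Activity 3@1, Activity 2@4, Activity 4@4, Activity 5@1, Activity 6@1, Activity 1@7.
Load per day: day 1: 8, day 2: 8, day 3: 6, day 4: 7, day 5: 7, day 6: 5, day 7: 3, day 8: 3, day 9: 3, day 10: 3, day 11: 0, day 12: 0, day 13: 0, day 14: 0.
Peak is 8.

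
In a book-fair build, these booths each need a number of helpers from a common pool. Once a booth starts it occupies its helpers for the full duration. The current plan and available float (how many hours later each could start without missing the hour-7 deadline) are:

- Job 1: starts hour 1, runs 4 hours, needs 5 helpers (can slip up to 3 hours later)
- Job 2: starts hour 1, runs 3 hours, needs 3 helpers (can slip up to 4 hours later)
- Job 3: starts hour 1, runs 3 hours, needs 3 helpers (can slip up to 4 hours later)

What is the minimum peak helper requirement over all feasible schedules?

6

Early-start (Job 1@1, Job 2@1, Job 3@1) gives peak 11: h1:11  h2:11  h3:11  h4:5  h5:0  h6:0  h7:0.
Shift Job 2→5, Job 3→5.
Schedule Job 1@1, Job 2@5, Job 3@5: h1:5  h2:5  h3:5  h4:5  h5:6  h6:6  h7:6 — peak 6.
Total helper-hours = 38 over 7 hours ⇒ peak ≥ ⌈38/7⌉ = 6, so 6 is optimal.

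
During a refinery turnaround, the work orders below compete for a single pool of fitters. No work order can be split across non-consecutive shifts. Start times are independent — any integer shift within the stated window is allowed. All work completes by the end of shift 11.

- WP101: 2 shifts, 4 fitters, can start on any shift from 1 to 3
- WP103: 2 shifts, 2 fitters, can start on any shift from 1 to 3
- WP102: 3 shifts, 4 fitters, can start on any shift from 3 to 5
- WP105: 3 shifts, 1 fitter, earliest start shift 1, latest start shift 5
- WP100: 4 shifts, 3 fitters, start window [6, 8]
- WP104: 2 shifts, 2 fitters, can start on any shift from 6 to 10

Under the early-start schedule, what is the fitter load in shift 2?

At early start, shift 2 has: WP101, WP103, WP105.
Demand: 4 + 2 + 1 = 7.

7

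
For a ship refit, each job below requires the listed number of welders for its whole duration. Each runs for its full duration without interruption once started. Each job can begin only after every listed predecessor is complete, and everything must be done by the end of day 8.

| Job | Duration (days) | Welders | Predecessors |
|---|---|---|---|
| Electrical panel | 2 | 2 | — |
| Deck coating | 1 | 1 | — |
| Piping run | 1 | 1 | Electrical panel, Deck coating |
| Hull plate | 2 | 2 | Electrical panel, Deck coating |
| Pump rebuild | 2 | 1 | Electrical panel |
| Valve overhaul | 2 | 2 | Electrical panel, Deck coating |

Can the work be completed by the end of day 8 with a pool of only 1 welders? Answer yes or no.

no

Total welder-days = 16; over 8 days the average is 16/8 > 1, so some day must exceed 1.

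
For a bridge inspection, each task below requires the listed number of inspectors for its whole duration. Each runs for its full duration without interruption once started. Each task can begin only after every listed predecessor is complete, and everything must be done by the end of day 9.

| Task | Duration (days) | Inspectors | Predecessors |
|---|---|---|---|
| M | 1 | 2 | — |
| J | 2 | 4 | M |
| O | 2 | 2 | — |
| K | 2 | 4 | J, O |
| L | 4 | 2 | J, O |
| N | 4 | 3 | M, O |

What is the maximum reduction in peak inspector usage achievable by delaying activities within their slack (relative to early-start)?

Early-start peak: d1:4  d2:6  d3:7  d4:9  d5:9  d6:5  d7:2  d8:0  d9:0 ⇒ 9.
Leveled (M@1, J@2, O@1, K@4, L@4, N@6): d1:4  d2:6  d3:4  d4:6  d5:6  d6:5  d7:5  d8:3  d9:3 ⇒ 6.
Reduction 9 − 6 = 3.

3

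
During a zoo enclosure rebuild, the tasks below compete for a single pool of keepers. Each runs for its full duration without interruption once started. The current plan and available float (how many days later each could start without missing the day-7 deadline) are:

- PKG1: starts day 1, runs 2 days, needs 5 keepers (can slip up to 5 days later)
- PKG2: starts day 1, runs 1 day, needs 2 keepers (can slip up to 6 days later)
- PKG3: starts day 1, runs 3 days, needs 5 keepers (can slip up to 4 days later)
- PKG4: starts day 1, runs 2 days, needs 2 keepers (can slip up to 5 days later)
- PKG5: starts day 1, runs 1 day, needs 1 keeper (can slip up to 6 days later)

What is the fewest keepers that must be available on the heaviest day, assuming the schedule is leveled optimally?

5

Early-start (PKG1@1, PKG2@1, PKG3@1, PKG4@1, PKG5@1) gives peak 15: d1:15  d2:12  d3:5  d4:0  d5:0  d6:0  d7:0.
Shift PKG2→3, PKG3→5, PKG4→3, PKG5→3.
Schedule PKG1@1, PKG2@3, PKG3@5, PKG4@3, PKG5@3: d1:5  d2:5  d3:5  d4:2  d5:5  d6:5  d7:5 — peak 5.
Total keeper-days = 32 over 7 days ⇒ peak ≥ ⌈32/7⌉ = 5, so 5 is optimal.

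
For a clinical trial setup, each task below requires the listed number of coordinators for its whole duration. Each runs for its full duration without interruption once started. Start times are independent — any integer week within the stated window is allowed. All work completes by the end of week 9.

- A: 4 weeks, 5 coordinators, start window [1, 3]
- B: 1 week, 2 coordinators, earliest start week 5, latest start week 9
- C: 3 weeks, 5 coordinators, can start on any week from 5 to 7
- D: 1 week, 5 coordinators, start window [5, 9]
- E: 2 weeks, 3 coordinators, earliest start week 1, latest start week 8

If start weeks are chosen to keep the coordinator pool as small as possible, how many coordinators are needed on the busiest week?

8

Early-start (A@1, B@5, C@5, D@5, E@1) gives peak 12: w1:8  w2:8  w3:5  w4:5  w5:12  w6:5  w7:5  w8:0  w9:0.
Shift D→8.
Schedule A@1, B@5, C@5, D@8, E@1: w1:8  w2:8  w3:5  w4:5  w5:7  w6:5  w7:5  w8:5  w9:0 — peak 8.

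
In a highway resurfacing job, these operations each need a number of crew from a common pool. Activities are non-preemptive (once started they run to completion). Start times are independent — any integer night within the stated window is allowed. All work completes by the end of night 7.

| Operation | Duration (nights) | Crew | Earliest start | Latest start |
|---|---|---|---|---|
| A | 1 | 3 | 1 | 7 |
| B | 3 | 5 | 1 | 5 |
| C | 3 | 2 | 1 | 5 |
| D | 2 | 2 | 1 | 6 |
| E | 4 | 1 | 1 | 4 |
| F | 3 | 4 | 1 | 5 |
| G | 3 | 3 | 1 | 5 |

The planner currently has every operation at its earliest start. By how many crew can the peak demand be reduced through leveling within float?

11

Early-start peak: n1:20  n2:17  n3:15  n4:1  n5:0  n6:0  n7:0 ⇒ 20.
Leveled (A@1, B@1, C@2, D@2, E@4, F@4, G@5): n1:8  n2:9  n3:9  n4:7  n5:8  n6:8  n7:4 ⇒ 9.
Reduction 20 − 9 = 11.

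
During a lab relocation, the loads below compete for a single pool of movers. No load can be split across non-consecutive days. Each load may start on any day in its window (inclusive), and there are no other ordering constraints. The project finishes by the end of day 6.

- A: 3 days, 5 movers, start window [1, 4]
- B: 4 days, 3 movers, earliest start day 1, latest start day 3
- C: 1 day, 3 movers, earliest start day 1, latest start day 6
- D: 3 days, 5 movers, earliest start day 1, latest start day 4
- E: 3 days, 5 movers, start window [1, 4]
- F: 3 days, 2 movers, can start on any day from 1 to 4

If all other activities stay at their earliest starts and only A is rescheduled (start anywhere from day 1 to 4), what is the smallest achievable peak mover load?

18

A@1: d1:23  d2:20  d3:20  d4:3  d5:0  d6:0 → peak 23
A@2: d1:18  d2:20  d3:20  d4:8  d5:0  d6:0 → peak 20
A@3: d1:18  d2:15  d3:20  d4:8  d5:5  d6:0 → peak 20
A@4: d1:18  d2:15  d3:15  d4:8  d5:5  d6:5 → peak 18
Best is A@4, peak 18.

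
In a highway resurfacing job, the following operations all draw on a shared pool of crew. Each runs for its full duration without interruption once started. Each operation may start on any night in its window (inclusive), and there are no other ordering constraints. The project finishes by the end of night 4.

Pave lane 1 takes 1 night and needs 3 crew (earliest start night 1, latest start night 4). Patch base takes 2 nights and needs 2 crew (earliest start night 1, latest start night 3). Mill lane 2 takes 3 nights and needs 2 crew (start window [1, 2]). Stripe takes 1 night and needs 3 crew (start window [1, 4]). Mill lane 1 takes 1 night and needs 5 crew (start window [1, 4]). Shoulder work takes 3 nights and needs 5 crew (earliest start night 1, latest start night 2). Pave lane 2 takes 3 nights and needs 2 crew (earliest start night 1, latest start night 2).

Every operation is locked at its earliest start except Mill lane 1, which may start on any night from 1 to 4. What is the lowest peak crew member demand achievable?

Mill lane 1@1: n1:22  n2:11  n3:9  n4:0 → peak 22
Mill lane 1@2: n1:17  n2:16  n3:9  n4:0 → peak 17
Mill lane 1@3: n1:17  n2:11  n3:14  n4:0 → peak 17
Mill lane 1@4: n1:17  n2:11  n3:9  n4:5 → peak 17
Best is Mill lane 1@2, peak 17.

17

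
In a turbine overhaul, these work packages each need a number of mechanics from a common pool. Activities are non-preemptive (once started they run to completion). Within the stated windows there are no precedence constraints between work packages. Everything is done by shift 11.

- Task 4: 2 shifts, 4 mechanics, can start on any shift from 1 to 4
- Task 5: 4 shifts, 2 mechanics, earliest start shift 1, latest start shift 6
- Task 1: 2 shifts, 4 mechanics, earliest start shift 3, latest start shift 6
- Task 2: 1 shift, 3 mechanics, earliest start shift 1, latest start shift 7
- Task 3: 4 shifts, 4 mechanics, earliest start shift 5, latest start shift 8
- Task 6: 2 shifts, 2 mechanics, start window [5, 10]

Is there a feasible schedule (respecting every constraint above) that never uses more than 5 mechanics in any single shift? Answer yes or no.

no

The minimum achievable peak is 6; 5 < 6, so no feasible schedule stays within the cap.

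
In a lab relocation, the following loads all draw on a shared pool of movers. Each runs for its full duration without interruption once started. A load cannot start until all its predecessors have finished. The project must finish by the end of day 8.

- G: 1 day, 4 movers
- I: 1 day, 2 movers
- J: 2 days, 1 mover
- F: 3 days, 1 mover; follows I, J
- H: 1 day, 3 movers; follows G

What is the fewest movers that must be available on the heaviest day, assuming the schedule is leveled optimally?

4

Early-start (G@1, I@1, J@1, F@3, H@2) gives peak 7: d1:7  d2:4  d3:1  d4:1  d5:1  d6:0  d7:0  d8:0.
Shift I→2, J→2, F→4, H→3.
Schedule G@1, I@2, J@2, F@4, H@3: d1:4  d2:3  d3:4  d4:1  d5:1  d6:1  d7:0  d8:0 — peak 4.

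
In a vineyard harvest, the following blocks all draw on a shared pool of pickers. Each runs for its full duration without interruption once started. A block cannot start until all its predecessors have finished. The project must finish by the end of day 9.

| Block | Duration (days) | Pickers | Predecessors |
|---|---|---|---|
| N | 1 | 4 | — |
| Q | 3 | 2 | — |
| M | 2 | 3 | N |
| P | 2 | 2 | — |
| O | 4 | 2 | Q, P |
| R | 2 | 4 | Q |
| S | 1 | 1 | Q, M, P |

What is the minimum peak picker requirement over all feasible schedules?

6

Early-start (N@1, Q@1, M@2, P@1, O@4, R@4, S@4) gives peak 8: d1:8  d2:7  d3:5  d4:7  d5:6  d6:2  d7:2  d8:0  d9:0.
Shift P→4, O→6, S→6.
Schedule N@1, Q@1, M@2, P@4, O@6, R@4, S@6: d1:6  d2:5  d3:5  d4:6  d5:6  d6:3  d7:2  d8:2  d9:2 — peak 6.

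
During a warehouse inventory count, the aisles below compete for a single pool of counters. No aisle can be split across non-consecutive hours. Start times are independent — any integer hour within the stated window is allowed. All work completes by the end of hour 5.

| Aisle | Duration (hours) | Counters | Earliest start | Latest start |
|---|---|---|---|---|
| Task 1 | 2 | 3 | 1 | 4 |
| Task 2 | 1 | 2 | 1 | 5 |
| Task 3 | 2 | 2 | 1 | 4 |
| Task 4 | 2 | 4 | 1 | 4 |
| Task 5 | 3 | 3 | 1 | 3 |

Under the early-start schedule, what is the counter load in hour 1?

At early start, hour 1 has: Task 1, Task 2, Task 3, Task 4, Task 5.
Demand: 3 + 2 + 2 + 4 + 3 = 14.

14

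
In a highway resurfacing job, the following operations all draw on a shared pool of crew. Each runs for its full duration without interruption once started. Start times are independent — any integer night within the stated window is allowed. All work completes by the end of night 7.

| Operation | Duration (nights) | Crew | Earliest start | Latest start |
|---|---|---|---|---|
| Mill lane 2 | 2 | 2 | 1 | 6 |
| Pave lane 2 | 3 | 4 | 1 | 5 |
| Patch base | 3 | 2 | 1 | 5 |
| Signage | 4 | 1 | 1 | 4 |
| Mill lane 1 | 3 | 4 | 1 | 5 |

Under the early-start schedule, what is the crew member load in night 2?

13

At early start, night 2 has: Mill lane 2, Pave lane 2, Patch base, Signage, Mill lane 1.
Demand: 2 + 4 + 2 + 1 + 4 = 13.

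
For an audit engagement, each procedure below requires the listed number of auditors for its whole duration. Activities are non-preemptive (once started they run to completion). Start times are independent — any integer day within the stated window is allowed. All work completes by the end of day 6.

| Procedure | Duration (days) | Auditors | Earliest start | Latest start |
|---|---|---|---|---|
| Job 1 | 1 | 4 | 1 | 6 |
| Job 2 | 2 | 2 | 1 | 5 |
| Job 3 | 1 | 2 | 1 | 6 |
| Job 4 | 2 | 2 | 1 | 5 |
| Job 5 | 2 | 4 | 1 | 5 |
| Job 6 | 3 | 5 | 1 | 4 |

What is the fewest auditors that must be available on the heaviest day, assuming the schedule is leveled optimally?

7

Early-start (Job 1@1, Job 2@1, Job 3@1, Job 4@1, Job 5@1, Job 6@1) gives peak 19: d1:19  d2:13  d3:5  d4:0  d5:0  d6:0.
Shift Job 3→3, Job 4→4, Job 5→2, Job 6→4.
Schedule Job 1@1, Job 2@1, Job 3@3, Job 4@4, Job 5@2, Job 6@4: d1:6  d2:6  d3:6  d4:7  d5:7  d6:5 — peak 7.
Total auditor-days = 37 over 6 days ⇒ peak ≥ ⌈37/6⌉ = 7, so 7 is optimal.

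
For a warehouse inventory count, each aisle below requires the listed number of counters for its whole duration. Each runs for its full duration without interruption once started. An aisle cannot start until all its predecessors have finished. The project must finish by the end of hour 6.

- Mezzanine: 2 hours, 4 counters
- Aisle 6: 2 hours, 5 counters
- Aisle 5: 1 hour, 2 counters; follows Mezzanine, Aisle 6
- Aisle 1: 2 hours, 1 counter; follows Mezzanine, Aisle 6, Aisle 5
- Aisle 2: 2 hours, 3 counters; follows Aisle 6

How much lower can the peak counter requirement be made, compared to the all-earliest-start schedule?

0

Early-start peak: h1:9  h2:9  h3:5  h4:4  h5:1  h6:0 ⇒ 9.
Leveled (Mezzanine@1, Aisle 6@1, Aisle 5@3, Aisle 1@4, Aisle 2@3): h1:9  h2:9  h3:5  h4:4  h5:1  h6:0 ⇒ 9.
Reduction 9 − 9 = 0.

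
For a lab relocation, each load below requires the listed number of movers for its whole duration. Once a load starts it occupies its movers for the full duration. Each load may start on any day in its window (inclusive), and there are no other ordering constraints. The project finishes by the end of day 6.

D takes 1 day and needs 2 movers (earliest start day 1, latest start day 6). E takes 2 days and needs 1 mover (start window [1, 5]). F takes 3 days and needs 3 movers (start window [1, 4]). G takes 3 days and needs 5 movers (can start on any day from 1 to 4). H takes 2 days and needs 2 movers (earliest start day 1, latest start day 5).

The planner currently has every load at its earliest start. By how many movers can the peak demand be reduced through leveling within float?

Early-start peak: d1:13  d2:11  d3:8  d4:0  d5:0  d6:0 ⇒ 13.
Leveled (D@1, E@1, F@1, G@4, H@2): d1:6  d2:6  d3:5  d4:5  d5:5  d6:5 ⇒ 6.
Reduction 13 − 6 = 7.

7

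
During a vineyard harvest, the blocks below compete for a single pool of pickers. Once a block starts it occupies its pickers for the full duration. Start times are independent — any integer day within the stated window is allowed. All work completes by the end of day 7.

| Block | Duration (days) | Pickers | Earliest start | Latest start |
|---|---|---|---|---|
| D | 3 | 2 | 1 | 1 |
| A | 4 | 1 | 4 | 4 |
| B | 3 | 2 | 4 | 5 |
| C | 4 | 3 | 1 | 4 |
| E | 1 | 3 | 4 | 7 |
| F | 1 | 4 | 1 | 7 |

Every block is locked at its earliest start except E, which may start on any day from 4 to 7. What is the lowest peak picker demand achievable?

9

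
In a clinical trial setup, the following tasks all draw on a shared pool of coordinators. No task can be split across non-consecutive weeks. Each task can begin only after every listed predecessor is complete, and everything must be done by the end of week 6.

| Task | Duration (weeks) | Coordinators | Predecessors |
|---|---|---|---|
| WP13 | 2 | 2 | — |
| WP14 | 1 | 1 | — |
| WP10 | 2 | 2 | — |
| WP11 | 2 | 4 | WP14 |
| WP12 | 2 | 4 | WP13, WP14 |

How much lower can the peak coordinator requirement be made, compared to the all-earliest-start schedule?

3

Early-start peak: w1:5  w2:8  w3:8  w4:4  w5:0  w6:0 ⇒ 8.
Leveled (WP13@1, WP14@1, WP10@1, WP11@3, WP12@5): w1:5  w2:4  w3:4  w4:4  w5:4  w6:4 ⇒ 5.
Reduction 8 − 5 = 3.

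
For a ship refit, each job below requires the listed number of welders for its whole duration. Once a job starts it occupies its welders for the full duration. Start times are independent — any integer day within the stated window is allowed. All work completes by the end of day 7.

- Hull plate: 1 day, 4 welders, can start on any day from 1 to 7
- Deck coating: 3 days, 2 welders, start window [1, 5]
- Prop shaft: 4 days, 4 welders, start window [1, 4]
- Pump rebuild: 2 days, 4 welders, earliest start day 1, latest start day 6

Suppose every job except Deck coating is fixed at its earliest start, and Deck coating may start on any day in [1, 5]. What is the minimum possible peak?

Deck coating@1: d1:14  d2:10  d3:6  d4:4  d5:0  d6:0  d7:0 → peak 14
Deck coating@2: d1:12  d2:10  d3:6  d4:6  d5:0  d6:0  d7:0 → peak 12
Deck coating@3: d1:12  d2:8  d3:6  d4:6  d5:2  d6:0  d7:0 → peak 12
Deck coating@4: d1:12  d2:8  d3:4  d4:6  d5:2  d6:2  d7:0 → peak 12
Deck coating@5: d1:12  d2:8  d3:4  d4:4  d5:2  d6:2  d7:2 → peak 12
Best is Deck coating@2, peak 12.

12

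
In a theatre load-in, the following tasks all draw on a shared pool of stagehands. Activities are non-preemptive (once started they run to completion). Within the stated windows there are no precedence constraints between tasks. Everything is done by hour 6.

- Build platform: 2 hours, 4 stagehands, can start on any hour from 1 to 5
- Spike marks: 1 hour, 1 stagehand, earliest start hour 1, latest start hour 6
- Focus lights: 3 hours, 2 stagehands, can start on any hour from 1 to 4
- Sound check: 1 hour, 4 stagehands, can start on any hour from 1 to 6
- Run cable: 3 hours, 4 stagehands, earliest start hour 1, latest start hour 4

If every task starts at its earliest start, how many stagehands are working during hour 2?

10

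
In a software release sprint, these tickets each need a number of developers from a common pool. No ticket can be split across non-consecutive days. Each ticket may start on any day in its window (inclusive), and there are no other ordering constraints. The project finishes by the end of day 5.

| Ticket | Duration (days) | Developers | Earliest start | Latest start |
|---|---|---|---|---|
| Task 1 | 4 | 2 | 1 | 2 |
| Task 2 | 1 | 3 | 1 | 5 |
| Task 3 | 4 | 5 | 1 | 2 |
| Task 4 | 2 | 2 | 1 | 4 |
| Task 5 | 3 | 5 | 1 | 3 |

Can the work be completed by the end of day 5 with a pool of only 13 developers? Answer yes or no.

yes

Schedule Task 1@1, Task 2@1, Task 3@1, Task 4@1, Task 5@3: d1:12  d2:9  d3:12  d4:12  d5:5 — peak 12 ≤ 13.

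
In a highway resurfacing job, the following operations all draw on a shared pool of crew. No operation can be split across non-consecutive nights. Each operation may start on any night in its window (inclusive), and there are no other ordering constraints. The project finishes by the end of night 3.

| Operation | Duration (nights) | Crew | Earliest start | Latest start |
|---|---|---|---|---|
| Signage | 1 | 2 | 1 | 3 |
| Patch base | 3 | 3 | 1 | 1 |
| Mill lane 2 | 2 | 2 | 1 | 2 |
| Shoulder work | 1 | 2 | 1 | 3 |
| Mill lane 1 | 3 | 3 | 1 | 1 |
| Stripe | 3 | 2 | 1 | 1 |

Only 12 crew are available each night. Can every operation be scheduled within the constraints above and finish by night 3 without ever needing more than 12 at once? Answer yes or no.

Schedule Signage@1, Patch base@1, Mill lane 2@1, Shoulder work@2, Mill lane 1@1, Stripe@1: n1:12  n2:12  n3:8 — peak 12 ≤ 12.

yes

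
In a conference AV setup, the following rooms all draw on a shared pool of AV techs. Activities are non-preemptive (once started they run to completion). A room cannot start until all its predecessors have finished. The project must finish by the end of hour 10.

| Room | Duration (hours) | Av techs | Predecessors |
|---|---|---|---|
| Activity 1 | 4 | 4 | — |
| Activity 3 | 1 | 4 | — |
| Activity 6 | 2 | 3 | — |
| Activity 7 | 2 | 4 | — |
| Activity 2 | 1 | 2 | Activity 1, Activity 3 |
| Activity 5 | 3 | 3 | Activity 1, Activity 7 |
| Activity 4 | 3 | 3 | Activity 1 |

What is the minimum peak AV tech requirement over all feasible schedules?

Early-start (Activity 1@1, Activity 3@1, Activity 6@1, Activity 7@1, Activity 2@5, Activity 5@5, Activity 4@5) gives peak 15: h1:15  h2:11  h3:4  h4:4  h5:8  h6:6  h7:6  h8:0  h9:0  h10:0.
Shift Activity 3→5, Activity 7→6, Activity 2→6, Activity 5→8, Activity 4→7.
Schedule Activity 1@1, Activity 3@5, Activity 6@1, Activity 7@6, Activity 2@6, Activity 5@8, Activity 4@7: h1:7  h2:7  h3:4  h4:4  h5:4  h6:6  h7:7  h8:6  h9:6  h10:3 — peak 7.

7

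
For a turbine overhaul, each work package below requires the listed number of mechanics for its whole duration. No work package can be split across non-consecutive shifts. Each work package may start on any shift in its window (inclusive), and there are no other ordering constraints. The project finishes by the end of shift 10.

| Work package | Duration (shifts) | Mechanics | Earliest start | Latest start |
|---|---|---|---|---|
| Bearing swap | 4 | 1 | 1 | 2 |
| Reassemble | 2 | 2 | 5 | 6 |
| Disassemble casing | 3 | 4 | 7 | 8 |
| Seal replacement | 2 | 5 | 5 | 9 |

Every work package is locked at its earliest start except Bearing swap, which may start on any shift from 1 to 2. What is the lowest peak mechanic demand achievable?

Bearing swap@1: s1:1  s2:1  s3:1  s4:1  s5:7  s6:7  s7:4  s8:4  s9:4  s10:0 → peak 7
Bearing swap@2: s1:0  s2:1  s3:1  s4:1  s5:8  s6:7  s7:4  s8:4  s9:4  s10:0 → peak 8
Best is Bearing swap@1, peak 7.

7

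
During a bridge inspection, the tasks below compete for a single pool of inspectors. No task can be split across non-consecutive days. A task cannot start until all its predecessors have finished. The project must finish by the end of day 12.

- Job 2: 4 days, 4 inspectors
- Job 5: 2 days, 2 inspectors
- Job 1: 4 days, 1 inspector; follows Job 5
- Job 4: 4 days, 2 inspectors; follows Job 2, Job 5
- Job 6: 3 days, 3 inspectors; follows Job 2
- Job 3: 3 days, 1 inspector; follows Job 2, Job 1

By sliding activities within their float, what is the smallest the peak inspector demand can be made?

5

Early-start (Job 2@1, Job 5@1, Job 1@3, Job 4@5, Job 6@5, Job 3@7) gives peak 6: d1:6  d2:6  d3:5  d4:5  d5:6  d6:6  d7:6  d8:3  d9:1  d10:0  d11:0  d12:0.
Shift Job 2→3, Job 4→7, Job 6→7, Job 3→10.
Schedule Job 2@3, Job 5@1, Job 1@3, Job 4@7, Job 6@7, Job 3@10: d1:2  d2:2  d3:5  d4:5  d5:5  d6:5  d7:5  d8:5  d9:5  d10:3  d11:1  d12:1 — peak 5.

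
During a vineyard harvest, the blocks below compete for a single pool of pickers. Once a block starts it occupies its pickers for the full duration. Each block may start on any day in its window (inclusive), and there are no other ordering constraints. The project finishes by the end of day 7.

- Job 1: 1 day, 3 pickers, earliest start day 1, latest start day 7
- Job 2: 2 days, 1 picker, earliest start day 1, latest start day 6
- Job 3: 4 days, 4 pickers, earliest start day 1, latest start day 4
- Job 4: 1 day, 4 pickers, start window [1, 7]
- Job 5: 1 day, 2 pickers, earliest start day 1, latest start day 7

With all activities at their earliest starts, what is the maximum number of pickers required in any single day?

14

Early-start schedule: Job 1@1, Job 2@1, Job 3@1, Job 4@1, Job 5@1.
Load per day: day 1: 14, day 2: 5, day 3: 4, day 4: 4, day 5: 0, day 6: 0, day 7: 0.
Peak is 14.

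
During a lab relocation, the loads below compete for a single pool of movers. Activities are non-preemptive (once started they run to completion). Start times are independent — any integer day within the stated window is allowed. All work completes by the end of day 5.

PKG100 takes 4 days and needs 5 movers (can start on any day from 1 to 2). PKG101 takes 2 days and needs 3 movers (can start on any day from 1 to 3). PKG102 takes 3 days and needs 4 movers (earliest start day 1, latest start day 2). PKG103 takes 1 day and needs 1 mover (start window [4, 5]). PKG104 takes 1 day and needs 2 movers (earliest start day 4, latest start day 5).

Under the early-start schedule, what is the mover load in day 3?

9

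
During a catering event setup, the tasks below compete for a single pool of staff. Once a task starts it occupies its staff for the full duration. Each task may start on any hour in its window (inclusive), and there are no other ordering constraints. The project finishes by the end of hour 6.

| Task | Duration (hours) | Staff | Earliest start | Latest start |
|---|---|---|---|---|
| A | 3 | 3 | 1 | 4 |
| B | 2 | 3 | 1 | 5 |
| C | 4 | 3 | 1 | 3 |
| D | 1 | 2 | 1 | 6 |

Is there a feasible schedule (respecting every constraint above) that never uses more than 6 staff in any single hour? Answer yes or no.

Schedule A@1, B@1, C@3, D@4: h1:6  h2:6  h3:6  h4:5  h5:3  h6:3 — peak 6 ≤ 6.

yes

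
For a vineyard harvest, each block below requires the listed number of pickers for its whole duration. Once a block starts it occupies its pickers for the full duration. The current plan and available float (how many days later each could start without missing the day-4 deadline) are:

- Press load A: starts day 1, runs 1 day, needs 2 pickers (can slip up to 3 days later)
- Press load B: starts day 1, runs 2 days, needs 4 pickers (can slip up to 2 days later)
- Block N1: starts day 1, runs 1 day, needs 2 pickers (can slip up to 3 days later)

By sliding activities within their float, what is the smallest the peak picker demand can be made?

Early-start (Press load A@1, Press load B@1, Block N1@1) gives peak 8: d1:8  d2:4  d3:0  d4:0.
Shift Press load B→2.
Schedule Press load A@1, Press load B@2, Block N1@1: d1:4  d2:4  d3:4  d4:0 — peak 4.

4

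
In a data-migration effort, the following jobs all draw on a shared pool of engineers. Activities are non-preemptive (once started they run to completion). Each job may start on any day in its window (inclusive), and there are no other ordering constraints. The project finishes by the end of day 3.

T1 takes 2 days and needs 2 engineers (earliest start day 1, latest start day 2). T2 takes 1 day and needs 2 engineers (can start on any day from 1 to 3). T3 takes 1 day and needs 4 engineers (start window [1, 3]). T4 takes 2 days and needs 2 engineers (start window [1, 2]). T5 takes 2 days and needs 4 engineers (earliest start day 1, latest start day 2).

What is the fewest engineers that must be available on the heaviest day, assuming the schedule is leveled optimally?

Early-start (T1@1, T2@1, T3@1, T4@1, T5@1) gives peak 14: d1:14  d2:8  d3:0.
Shift T4→2, T5→2.
Schedule T1@1, T2@1, T3@1, T4@2, T5@2: d1:8  d2:8  d3:6 — peak 8.
Total engineer-days = 22 over 3 days ⇒ peak ≥ ⌈22/3⌉ = 8, so 8 is optimal.

8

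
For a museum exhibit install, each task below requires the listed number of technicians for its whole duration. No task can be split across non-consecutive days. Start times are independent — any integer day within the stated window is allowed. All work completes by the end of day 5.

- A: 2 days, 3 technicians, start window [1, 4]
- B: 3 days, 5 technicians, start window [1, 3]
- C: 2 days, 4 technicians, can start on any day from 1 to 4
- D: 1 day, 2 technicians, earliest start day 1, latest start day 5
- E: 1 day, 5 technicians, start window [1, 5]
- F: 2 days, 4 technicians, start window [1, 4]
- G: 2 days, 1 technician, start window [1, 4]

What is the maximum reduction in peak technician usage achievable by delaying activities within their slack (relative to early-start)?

14

Early-start peak: d1:24  d2:17  d3:5  d4:0  d5:0 ⇒ 24.
Leveled (A@1, B@1, C@3, D@1, E@5, F@4, G@2): d1:10  d2:9  d3:10  d4:8  d5:9 ⇒ 10.
Reduction 24 − 10 = 14.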